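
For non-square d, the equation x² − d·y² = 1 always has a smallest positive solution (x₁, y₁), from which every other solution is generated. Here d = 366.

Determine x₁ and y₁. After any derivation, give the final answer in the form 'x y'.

d=366: √d = [19; 7,1,1,1,2,12,2,1,1,1,7,38] (ℓ=12, even), read p_11/q_11
i=0: a=19 ⇒ p=19, q=1
…
i=4: a=1 ⇒ p=440, q=23
…
i=6: a=12 ⇒ p=14444, q=755
i=7: a=2 ⇒ p=30055, q=1571
…
i=10: a=1 ⇒ p=119053, q=6223
i=11: a=7 ⇒ p=907925, q=47458
(x₁, y₁) = (907925, 47458);  907925² − 366·47458² = 1 ✓

907925 47458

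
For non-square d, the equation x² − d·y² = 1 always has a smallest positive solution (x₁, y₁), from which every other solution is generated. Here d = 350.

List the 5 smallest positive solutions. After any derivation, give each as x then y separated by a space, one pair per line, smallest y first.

449 24
403201 21552
362074049 19353672
325142092801 17379575904
291977237261249 15606839808120

d=350: √d = [18; 1,2,2,2,1,36] (ℓ=6, even), read p_5/q_5
k=0  a_k=18  p_k/q_k = 18/1
…
k=4  a_k=2  p_k/q_k = 318/17
k=5  a_k=1  p_k/q_k = 449/24
fundamental: x₁=449, y₁=24  (since 201601 − 350·576 = 1)
(449+24√350)^2 = 403201 + 21552√350
(449+24√350)^3 = 362074049 + 19353672√350
(449+24√350)^4 = 325142092801 + 17379575904√350
(449+24√350)^5 = 291977237261249 + 15606839808120√350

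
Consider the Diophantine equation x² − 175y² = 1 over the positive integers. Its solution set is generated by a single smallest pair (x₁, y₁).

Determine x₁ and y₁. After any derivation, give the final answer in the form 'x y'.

2024 153

[13; 4,2,1,2,4,26] for √175; ℓ=6 ⇒ convergent index 5
k=0  a_k=13  p_k/q_k = 13/1
k=1  a_k=4  p_k/q_k = 53/4
k=2  a_k=2  p_k/q_k = 119/9
…
k=4  a_k=2  p_k/q_k = 463/35
k=5  a_k=4  p_k/q_k = 2024/153
fundamental: x₁=2024, y₁=153  (since 4096576 − 175·23409 = 1)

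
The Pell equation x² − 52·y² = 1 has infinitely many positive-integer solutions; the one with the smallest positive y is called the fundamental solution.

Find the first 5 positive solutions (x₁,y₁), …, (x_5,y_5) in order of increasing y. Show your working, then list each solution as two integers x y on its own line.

649 90
842401 116820
1093435849 151632270
1419278889601 196818569640
1842222905266249 255470351760450

d=52: √d = [7; 4,1,2,1,4,14] (ℓ=6, even), read p_5/q_5
i=0: a=7 ⇒ p=7, q=1
i=1: a=4 ⇒ p=29, q=4
…
i=4: a=1 ⇒ p=137, q=19
i=5: a=4 ⇒ p=649, q=90
(x₁, y₁) = (649, 90);  649² − 52·90² = 1 ✓
(649+90√52)^2 = 842401 + 116820√52
(649+90√52)^3 = 1093435849 + 151632270√52
(649+90√52)^4 = 1419278889601 + 196818569640√52
(649+90√52)^5 = 1842222905266249 + 255470351760450√52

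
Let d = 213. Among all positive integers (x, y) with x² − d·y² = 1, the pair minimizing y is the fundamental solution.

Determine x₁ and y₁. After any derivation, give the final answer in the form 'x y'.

d=213: √d = [14; 1,1,2,6,1,8,1,6,2,1,1,28] (ℓ=12, even), read p_11/q_11
k=0  a_k=14  p_k/q_k = 14/1
k=1  a_k=1  p_k/q_k = 15/1
…
k=4  a_k=6  p_k/q_k = 467/32
…
k=6  a_k=8  p_k/q_k = 4787/328
…
k=10  a_k=1  p_k/q_k = 115574/7919
k=11  a_k=1  p_k/q_k = 194399/13320
→ (194399, 13320).  Check: 194399²=37790971201, 213·13320²=37790971200, difference 1.

194399 13320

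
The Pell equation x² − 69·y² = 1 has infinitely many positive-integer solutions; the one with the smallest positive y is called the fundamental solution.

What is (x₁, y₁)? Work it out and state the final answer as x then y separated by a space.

d=69: √d = [8; 3,3,1,4,1,3,3,16] (ℓ=8, even), read p_7/q_7
step 0: (8, 1)  from 8·(1,0) + (0,1)
step 1: (25, 3)  from 3·(8,1) + (1,0)
…
step 3: (108, 13)  from 1·(83,10) + (25,3)
step 4: (515, 62)  from 4·(108,13) + (83,10)
step 5: (623, 75)  from 1·(515,62) + (108,13)
step 6: (2384, 287)  from 3·(623,75) + (515,62)
step 7: (7775, 936)  from 3·(2384,287) + (623,75)
(x₁, y₁) = (7775, 936);  7775² − 69·936² = 1 ✓

7775 936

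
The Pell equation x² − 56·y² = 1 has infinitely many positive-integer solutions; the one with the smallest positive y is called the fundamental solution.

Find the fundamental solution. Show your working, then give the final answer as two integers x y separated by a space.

15 2

d=56: √d = [7; 2,14] (ℓ=2, even), read p_1/q_1
k=0  a_k=7  p_k/q_k = 7/1
k=1  a_k=2  p_k/q_k = 15/2
(x₁, y₁) = (15, 2);  15² − 56·2² = 1 ✓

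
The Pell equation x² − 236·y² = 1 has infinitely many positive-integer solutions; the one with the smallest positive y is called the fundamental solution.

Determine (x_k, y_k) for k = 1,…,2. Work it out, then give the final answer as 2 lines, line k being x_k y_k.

561799 36570
631236232801 41089978860

[15; 2,1,3,5,1,6,1,5,3,1,2,30] for √236; ℓ=12 ⇒ convergent index 11
k=0  a_k=15  p_k/q_k = 15/1
…
k=2  a_k=1  p_k/q_k = 46/3
…
k=4  a_k=5  p_k/q_k = 891/58
k=5  a_k=1  p_k/q_k = 1060/69
k=6  a_k=6  p_k/q_k = 7251/472
k=7  a_k=1  p_k/q_k = 8311/541
k=8  a_k=5  p_k/q_k = 48806/3177
k=9  a_k=3  p_k/q_k = 154729/10072
k=10  a_k=1  p_k/q_k = 203535/13249
k=11  a_k=2  p_k/q_k = 561799/36570
→ (561799, 36570).  Check: 561799²=315618116401, 236·36570²=315618116400, difference 1.
(x_2, y_2) = (561799·561799 + 236·36570·36570, 561799·36570 + 36570·561799) = (631236232801, 41089978860)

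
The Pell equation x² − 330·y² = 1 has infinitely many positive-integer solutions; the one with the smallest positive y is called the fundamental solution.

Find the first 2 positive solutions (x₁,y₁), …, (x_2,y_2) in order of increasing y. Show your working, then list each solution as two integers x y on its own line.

109 6
23761 1308

d=330: √d = [18; 6,36] (ℓ=2, even), read p_1/q_1
step 0: (18, 1)  from 18·(1,0) + (0,1)
step 1: (109, 6)  from 6·(18,1) + (1,0)
→ (109, 6).  Check: 109²=11881, 330·6²=11880, difference 1.
k=2:  x_2 = 109·109+330·6·6 = 23761,  y_2 = 109·6+6·109 = 1308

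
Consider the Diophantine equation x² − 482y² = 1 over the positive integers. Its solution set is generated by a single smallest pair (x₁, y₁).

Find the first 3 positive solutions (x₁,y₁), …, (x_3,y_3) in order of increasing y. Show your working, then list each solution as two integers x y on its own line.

[21; 1,20,1,42] for √482; ℓ=4 ⇒ convergent index 3
i=0: a=21 ⇒ p=21, q=1
…
i=2: a=20 ⇒ p=461, q=21
i=3: a=1 ⇒ p=483, q=22
(x₁, y₁) = (483, 22);  483² − 482·22² = 1 ✓
(483+22√482)^2 = 466577 + 21252√482
(483+22√482)^3 = 450712899 + 20529410√482

483 22
466577 21252
450712899 20529410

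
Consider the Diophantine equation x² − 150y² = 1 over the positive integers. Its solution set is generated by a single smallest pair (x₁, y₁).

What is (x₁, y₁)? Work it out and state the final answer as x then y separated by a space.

49 4

√150 → a₀=12, period (4,24); ℓ=2 even so k=1
i=0: a=12 ⇒ p=12, q=1
i=1: a=4 ⇒ p=49, q=4
→ (49, 4).  Check: 49²=2401, 150·4²=2400, difference 1.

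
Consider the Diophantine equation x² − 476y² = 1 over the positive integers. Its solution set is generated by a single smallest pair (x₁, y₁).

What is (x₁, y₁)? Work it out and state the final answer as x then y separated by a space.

28799 1320

[21; 1,4,2,10,2,4,1,42] for √476; ℓ=8 ⇒ convergent index 7
a_0=21:  p_0=21·1+0=21,  q_0=21·0+1=1
a_1=1:  p_1=1·21+1=22,  q_1=1·1+0=1
a_2=4:  p_2=4·22+21=109,  q_2=4·1+1=5
a_3=2:  p_3=2·109+22=240,  q_3=2·5+1=11
…
a_5=2:  p_5=2·2509+240=5258,  q_5=2·115+11=241
a_6=4:  p_6=4·5258+2509=23541,  q_6=4·241+115=1079
a_7=1:  p_7=1·23541+5258=28799,  q_7=1·1079+241=1320
(x₁, y₁) = (28799, 1320);  28799² − 476·1320² = 1 ✓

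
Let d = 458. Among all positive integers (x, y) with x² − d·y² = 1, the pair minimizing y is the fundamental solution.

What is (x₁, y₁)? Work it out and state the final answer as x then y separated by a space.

22899 1070

√458 → a₀=21, period (2,2,42); ℓ=3 odd so k=5
k=0  a_k=21  p_k/q_k = 21/1
…
k=2  a_k=2  p_k/q_k = 107/5
…
k=4  a_k=2  p_k/q_k = 9181/429
k=5  a_k=2  p_k/q_k = 22899/1070
(x₁, y₁) = (22899, 1070);  22899² − 458·1070² = 1 ✓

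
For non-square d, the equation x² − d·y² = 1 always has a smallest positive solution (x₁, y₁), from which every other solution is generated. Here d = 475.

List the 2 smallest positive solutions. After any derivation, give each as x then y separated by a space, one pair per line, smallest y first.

[21; 1,3,1,6,2,6,1,3,1,42] for √475; ℓ=10 ⇒ convergent index 9
i=0: a=21 ⇒ p=21, q=1
…
i=3: a=1 ⇒ p=109, q=5
…
i=8: a=3 ⇒ p=45921, q=2107
i=9: a=1 ⇒ p=57799, q=2652
→ (57799, 2652).  Check: 57799²=3340724401, 475·2652²=3340724400, difference 1.
k=2:  x_2 = 57799·57799+475·2652·2652 = 6681448801,  y_2 = 57799·2652+2652·57799 = 306565896

57799 2652
6681448801 306565896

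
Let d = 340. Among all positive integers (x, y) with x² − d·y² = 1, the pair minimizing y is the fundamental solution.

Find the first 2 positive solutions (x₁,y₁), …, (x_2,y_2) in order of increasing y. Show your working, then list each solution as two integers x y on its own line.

d=340: √d = [18; 2,3,1,1,1,…,3,2,36] (ℓ=14, even), read p_13/q_13
a_0=18:  p_0=18·1+0=18,  q_0=18·0+1=1
…
a_10=1:  p_10=1·13774+7265=21039,  q_10=1·747+394=1141
a_11=1:  p_11=1·21039+13774=34813,  q_11=1·1141+747=1888
a_12=3:  p_12=3·34813+21039=125478,  q_12=3·1888+1141=6805
a_13=2:  p_13=2·125478+34813=285769,  q_13=2·6805+1888=15498
→ (285769, 15498).  Check: 285769²=81663921361, 340·15498²=81663921360, difference 1.
n=2: (285769,15498)∘(285769,15498) = (285769·285769+340·15498·15498, 285769·15498+15498·285769) = (163327842721,8857695924)

285769 15498
163327842721 8857695924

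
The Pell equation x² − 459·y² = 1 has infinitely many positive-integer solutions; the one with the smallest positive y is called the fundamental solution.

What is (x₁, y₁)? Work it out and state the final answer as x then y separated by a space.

d=459: √d = [21; 2,2,1,4,21,4,1,2,2,42] (ℓ=10, even), read p_9/q_9
a_0=21:  p_0=21·1+0=21,  q_0=21·0+1=1
…
a_5=21:  p_5=21·707+150=14997,  q_5=21·33+7=700
…
a_8=2:  p_8=2·75692+60695=212079,  q_8=2·3533+2833=9899
a_9=2:  p_9=2·212079+75692=499850,  q_9=2·9899+3533=23331
fundamental: x₁=499850, y₁=23331  (since 249850022500 − 459·544335561 = 1)

499850 23331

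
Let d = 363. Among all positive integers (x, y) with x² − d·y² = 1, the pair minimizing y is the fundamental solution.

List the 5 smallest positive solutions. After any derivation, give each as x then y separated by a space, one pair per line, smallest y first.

362 19
262087 13756
189750626 9959325
137379191137 7210537544
99462344632562 5220419222531

√363 = [19; 19,38, …], period ℓ=2 (even) → k=1
i=0: a=19 ⇒ p=19, q=1
i=1: a=19 ⇒ p=362, q=19
fundamental: x₁=362, y₁=19  (since 131044 − 363·361 = 1)
k=2:  x_2 = 362·362+363·19·19 = 262087,  y_2 = 362·19+19·362 = 13756
k=3:  x_3 = 362·262087+363·19·13756 = 189750626,  y_3 = 362·13756+19·262087 = 9959325
k=4:  x_4 = 362·189750626+363·19·9959325 = 137379191137,  y_4 = 362·9959325+19·189750626 = 7210537544
k=5:  x_5 = 362·137379191137+363·19·7210537544 = 99462344632562,  y_5 = 362·7210537544+19·137379191137 = 5220419222531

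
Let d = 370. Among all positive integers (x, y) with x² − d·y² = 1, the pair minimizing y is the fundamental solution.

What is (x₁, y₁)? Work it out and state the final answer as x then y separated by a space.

√370 → a₀=19, period (4,4,38); ℓ=3 odd so k=5
a_0=19:  p_0=19·1+0=19,  q_0=19·0+1=1
a_1=4:  p_1=4·19+1=77,  q_1=4·1+0=4
a_2=4:  p_2=4·77+19=327,  q_2=4·4+1=17
a_3=38:  p_3=38·327+77=12503,  q_3=38·17+4=650
a_4=4:  p_4=4·12503+327=50339,  q_4=4·650+17=2617
a_5=4:  p_5=4·50339+12503=213859,  q_5=4·2617+650=11118
→ (213859, 11118).  Check: 213859²=45735671881, 370·11118²=45735671880, difference 1.

213859 11118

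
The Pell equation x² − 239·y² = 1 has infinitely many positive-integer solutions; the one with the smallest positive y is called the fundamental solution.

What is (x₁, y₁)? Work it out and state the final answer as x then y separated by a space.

6195120 400729

√239 = [15; 2,5,1,2,4,15,4,2,1,5,2,30, …], period ℓ=12 (even) → k=11
i=0: a=15 ⇒ p=15, q=1
…
i=3: a=1 ⇒ p=201, q=13
i=4: a=2 ⇒ p=572, q=37
…
i=7: a=4 ⇒ p=154117, q=9969
i=8: a=2 ⇒ p=346141, q=22390
…
i=10: a=5 ⇒ p=2847431, q=184185
i=11: a=2 ⇒ p=6195120, q=400729
fundamental: x₁=6195120, y₁=400729  (since 38379511814400 − 239·160583731441 = 1)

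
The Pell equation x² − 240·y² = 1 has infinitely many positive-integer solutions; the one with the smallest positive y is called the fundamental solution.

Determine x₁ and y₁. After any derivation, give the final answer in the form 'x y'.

31 2

√240 → a₀=15, period (2,30); ℓ=2 even so k=1
a_0=15:  p_0=15·1+0=15,  q_0=15·0+1=1
a_1=2:  p_1=2·15+1=31,  q_1=2·1+0=2
→ (31, 2).  Check: 31²=961, 240·2²=960, difference 1.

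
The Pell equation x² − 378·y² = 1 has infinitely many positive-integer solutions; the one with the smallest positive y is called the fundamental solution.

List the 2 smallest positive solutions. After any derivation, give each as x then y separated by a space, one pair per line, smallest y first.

8749 450
153090001 7874100

√378 → a₀=19, period (2,3,1,4,1,3,2,38); ℓ=8 even so k=7
i=0: a=19 ⇒ p=19, q=1
…
i=2: a=3 ⇒ p=136, q=7
…
i=4: a=4 ⇒ p=836, q=43
…
i=6: a=3 ⇒ p=3869, q=199
i=7: a=2 ⇒ p=8749, q=450
(x₁, y₁) = (8749, 450);  8749² − 378·450² = 1 ✓
(x_2, y_2) = (8749·8749 + 378·450·450, 8749·450 + 450·8749) = (153090001, 7874100)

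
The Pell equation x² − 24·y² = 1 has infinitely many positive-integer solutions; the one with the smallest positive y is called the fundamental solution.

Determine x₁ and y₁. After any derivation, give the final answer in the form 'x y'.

d=24: √d = [4; 1,8] (ℓ=2, even), read p_1/q_1
a_0=4:  p_0=4·1+0=4,  q_0=4·0+1=1
a_1=1:  p_1=1·4+1=5,  q_1=1·1+0=1
(x₁, y₁) = (5, 1);  5² − 24·1² = 1 ✓

5 1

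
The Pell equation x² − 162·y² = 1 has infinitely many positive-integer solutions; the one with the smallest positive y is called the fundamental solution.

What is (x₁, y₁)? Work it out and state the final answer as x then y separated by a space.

19601 1540

√162 = [12; 1,2,1,2,12,2,1,2,1,24, …], period ℓ=10 (even) → k=9
step 0: (12, 1)  from 12·(1,0) + (0,1)
step 1: (13, 1)  from 1·(12,1) + (1,0)
…
step 3: (51, 4)  from 1·(38,3) + (13,1)
…
step 6: (3602, 283)  from 2·(1731,136) + (140,11)
…
step 8: (14268, 1121)  from 2·(5333,419) + (3602,283)
step 9: (19601, 1540)  from 1·(14268,1121) + (5333,419)
(x₁, y₁) = (19601, 1540);  19601² − 162·1540² = 1 ✓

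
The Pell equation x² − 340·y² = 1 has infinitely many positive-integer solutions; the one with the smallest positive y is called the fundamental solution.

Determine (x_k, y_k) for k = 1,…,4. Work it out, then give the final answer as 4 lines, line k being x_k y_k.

285769 15498
163327842721 8857695924
93348068572789129 5062509812995614
53351968415791425367681 2893416733491029538408

[18; 2,3,1,1,1,…,3,2,36] for √340; ℓ=14 ⇒ convergent index 13
i=0: a=18 ⇒ p=18, q=1
i=1: a=2 ⇒ p=37, q=2
i=2: a=3 ⇒ p=129, q=7
i=3: a=1 ⇒ p=166, q=9
…
i=6: a=1 ⇒ p=756, q=41
i=7: a=8 ⇒ p=6509, q=353
i=8: a=1 ⇒ p=7265, q=394
i=9: a=1 ⇒ p=13774, q=747
…
i=11: a=1 ⇒ p=34813, q=1888
i=12: a=3 ⇒ p=125478, q=6805
i=13: a=2 ⇒ p=285769, q=15498
fundamental: x₁=285769, y₁=15498  (since 81663921361 − 340·240188004 = 1)
(285769+15498√340)^2 = 163327842721 + 8857695924√340
(285769+15498√340)^3 = 93348068572789129 + 5062509812995614√340
(285769+15498√340)^4 = 53351968415791425367681 + 2893416733491029538408√340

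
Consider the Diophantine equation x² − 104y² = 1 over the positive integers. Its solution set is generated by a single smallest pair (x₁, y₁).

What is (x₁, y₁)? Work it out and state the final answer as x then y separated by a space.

√104 = [10; 5,20, …], period ℓ=2 (even) → k=1
step 0: (10, 1)  from 10·(1,0) + (0,1)
step 1: (51, 5)  from 5·(10,1) + (1,0)
→ (51, 5).  Check: 51²=2601, 104·5²=2600, difference 1.

51 5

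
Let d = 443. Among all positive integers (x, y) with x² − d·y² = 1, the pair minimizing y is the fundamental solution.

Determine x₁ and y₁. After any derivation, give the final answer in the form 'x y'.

442 21

d=443: √d = [21; 21,42] (ℓ=2, even), read p_1/q_1
k=0  a_k=21  p_k/q_k = 21/1
k=1  a_k=21  p_k/q_k = 442/21
fundamental: x₁=442, y₁=21  (since 195364 − 443·441 = 1)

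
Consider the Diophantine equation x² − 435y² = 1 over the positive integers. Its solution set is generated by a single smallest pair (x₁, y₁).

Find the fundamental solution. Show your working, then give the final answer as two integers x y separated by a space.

d=435: √d = [20; 1,5,1,40] (ℓ=4, even), read p_3/q_3
i=0: a=20 ⇒ p=20, q=1
i=1: a=1 ⇒ p=21, q=1
i=2: a=5 ⇒ p=125, q=6
i=3: a=1 ⇒ p=146, q=7
→ (146, 7).  Check: 146²=21316, 435·7²=21315, difference 1.

146 7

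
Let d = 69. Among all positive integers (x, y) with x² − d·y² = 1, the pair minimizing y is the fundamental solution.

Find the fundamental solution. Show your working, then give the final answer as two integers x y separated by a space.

d=69: √d = [8; 3,3,1,4,1,3,3,16] (ℓ=8, even), read p_7/q_7
step 0: (8, 1)  from 8·(1,0) + (0,1)
…
step 2: (83, 10)  from 3·(25,3) + (8,1)
step 3: (108, 13)  from 1·(83,10) + (25,3)
…
step 6: (2384, 287)  from 3·(623,75) + (515,62)
step 7: (7775, 936)  from 3·(2384,287) + (623,75)
(x₁, y₁) = (7775, 936);  7775² − 69·936² = 1 ✓

7775 936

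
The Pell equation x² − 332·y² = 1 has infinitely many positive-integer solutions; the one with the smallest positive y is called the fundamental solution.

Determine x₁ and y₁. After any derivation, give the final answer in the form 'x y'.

[18; 4,1,1,8,1,1,4,36] for √332; ℓ=8 ⇒ convergent index 7
k=0  a_k=18  p_k/q_k = 18/1
k=1  a_k=4  p_k/q_k = 73/4
…
k=4  a_k=8  p_k/q_k = 1403/77
k=5  a_k=1  p_k/q_k = 1567/86
k=6  a_k=1  p_k/q_k = 2970/163
k=7  a_k=4  p_k/q_k = 13447/738
→ (13447, 738).  Check: 13447²=180821809, 332·738²=180821808, difference 1.

13447 738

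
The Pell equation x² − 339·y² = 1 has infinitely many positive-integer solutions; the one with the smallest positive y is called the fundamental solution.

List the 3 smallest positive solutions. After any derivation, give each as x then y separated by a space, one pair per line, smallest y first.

√339 → a₀=18, period (2,2,2,1,17,1,2,2,2,36); ℓ=10 even so k=9
i=0: a=18 ⇒ p=18, q=1
…
i=2: a=2 ⇒ p=92, q=5
…
i=4: a=1 ⇒ p=313, q=17
i=5: a=17 ⇒ p=5542, q=301
i=6: a=1 ⇒ p=5855, q=318
i=7: a=2 ⇒ p=17252, q=937
i=8: a=2 ⇒ p=40359, q=2192
i=9: a=2 ⇒ p=97970, q=5321
fundamental: x₁=97970, y₁=5321  (since 9598120900 − 339·28313041 = 1)
n=2: (97970,5321)∘(97970,5321) = (97970·97970+339·5321·5321, 97970·5321+5321·97970) = (19196241799,1042596740)
n=3: (19196241799,1042596740)∘(97970,5321) = (97970·19196241799+339·5321·1042596740, 97970·1042596740+5321·19196241799) = (3761311617998090,204286405230279)

97970 5321
19196241799 1042596740
3761311617998090 204286405230279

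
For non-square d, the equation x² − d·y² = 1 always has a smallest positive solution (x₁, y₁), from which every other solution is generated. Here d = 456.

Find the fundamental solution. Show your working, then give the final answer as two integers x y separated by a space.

1025 48

[21; 2,1,4,1,2,42] for √456; ℓ=6 ⇒ convergent index 5
i=0: a=21 ⇒ p=21, q=1
i=1: a=2 ⇒ p=43, q=2
i=2: a=1 ⇒ p=64, q=3
…
i=4: a=1 ⇒ p=363, q=17
i=5: a=2 ⇒ p=1025, q=48
fundamental: x₁=1025, y₁=48  (since 1050625 − 456·2304 = 1)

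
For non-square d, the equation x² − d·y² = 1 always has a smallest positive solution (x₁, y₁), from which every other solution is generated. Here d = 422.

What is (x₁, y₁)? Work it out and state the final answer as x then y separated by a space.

7022501 341850

√422 → a₀=20, period (1,1,5,2,1,…,1,1,40); ℓ=14 even so k=13
step 0: (20, 1)  from 20·(1,0) + (0,1)
…
step 4: (493, 24)  from 2·(226,11) + (41,2)
…
step 6: (2650, 129)  from 3·(719,35) + (493,24)
…
step 8: (163807, 7974)  from 3·(53719,2615) + (2650,129)
…
step 11: (3211821, 156349)  from 5·(598859,29152) + (217526,10589)
step 12: (3810680, 185501)  from 1·(3211821,156349) + (598859,29152)
step 13: (7022501, 341850)  from 1·(3810680,185501) + (3211821,156349)
(x₁, y₁) = (7022501, 341850);  7022501² − 422·341850² = 1 ✓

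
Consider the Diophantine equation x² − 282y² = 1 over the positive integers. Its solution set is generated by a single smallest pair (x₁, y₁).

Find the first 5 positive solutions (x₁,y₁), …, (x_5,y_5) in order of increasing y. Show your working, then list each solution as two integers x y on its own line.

[16; 1,3,1,4,1,3,1,32] for √282; ℓ=8 ⇒ convergent index 7
a_0=16:  p_0=16·1+0=16,  q_0=16·0+1=1
…
a_2=3:  p_2=3·17+16=67,  q_2=3·1+1=4
a_3=1:  p_3=1·67+17=84,  q_3=1·4+1=5
…
a_5=1:  p_5=1·403+84=487,  q_5=1·24+5=29
a_6=3:  p_6=3·487+403=1864,  q_6=3·29+24=111
a_7=1:  p_7=1·1864+487=2351,  q_7=1·111+29=140
fundamental: x₁=2351, y₁=140  (since 5527201 − 282·19600 = 1)
(x_2, y_2) = (2351·2351 + 282·140·140, 2351·140 + 140·2351) = (11054401, 658280)
(x_3, y_3) = (2351·11054401 + 282·140·658280, 2351·658280 + 140·11054401) = (51977791151, 3095232420)
(x_4, y_4) = (2351·51977791151 + 282·140·3095232420, 2351·3095232420 + 140·51977791151) = (244399562937601, 14553782180560)
(x_5, y_5) = (2351·244399562937601 + 282·140·14553782180560, 2351·14553782180560 + 140·244399562937601) = (1149166692954808751, 68431880717760700)

2351 140
11054401 658280
51977791151 3095232420
244399562937601 14553782180560
1149166692954808751 68431880717760700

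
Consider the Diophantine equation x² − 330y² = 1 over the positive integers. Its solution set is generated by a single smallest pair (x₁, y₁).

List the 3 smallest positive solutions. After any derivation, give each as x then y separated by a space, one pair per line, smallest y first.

109 6
23761 1308
5179789 285138

[18; 6,36] for √330; ℓ=2 ⇒ convergent index 1
i=0: a=18 ⇒ p=18, q=1
i=1: a=6 ⇒ p=109, q=6
(x₁, y₁) = (109, 6);  109² − 330·6² = 1 ✓
n=2: (109,6)∘(109,6) = (109·109+330·6·6, 109·6+6·109) = (23761,1308)
n=3: (23761,1308)∘(109,6) = (109·23761+330·6·1308, 109·1308+6·23761) = (5179789,285138)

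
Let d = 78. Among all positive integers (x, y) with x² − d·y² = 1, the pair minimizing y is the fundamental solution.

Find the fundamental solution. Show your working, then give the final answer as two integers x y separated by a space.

53 6

[8; 1,4,1,16] for √78; ℓ=4 ⇒ convergent index 3
a_0=8:  p_0=8·1+0=8,  q_0=8·0+1=1
…
a_2=4:  p_2=4·9+8=44,  q_2=4·1+1=5
a_3=1:  p_3=1·44+9=53,  q_3=1·5+1=6
(x₁, y₁) = (53, 6);  53² − 78·6² = 1 ✓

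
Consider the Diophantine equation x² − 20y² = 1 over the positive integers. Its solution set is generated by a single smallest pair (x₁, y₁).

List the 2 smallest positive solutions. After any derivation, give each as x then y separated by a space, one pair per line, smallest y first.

√20 = [4; 2,8, …], period ℓ=2 (even) → k=1
a_0=4:  p_0=4·1+0=4,  q_0=4·0+1=1
a_1=2:  p_1=2·4+1=9,  q_1=2·1+0=2
(x₁, y₁) = (9, 2);  9² − 20·2² = 1 ✓
k=2:  x_2 = 9·9+20·2·2 = 161,  y_2 = 9·2+2·9 = 36

9 2
161 36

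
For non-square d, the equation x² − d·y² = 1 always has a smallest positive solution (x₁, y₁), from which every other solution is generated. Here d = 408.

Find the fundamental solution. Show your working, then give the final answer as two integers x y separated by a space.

√408 = [20; 5,40, …], period ℓ=2 (even) → k=1
step 0: (20, 1)  from 20·(1,0) + (0,1)
step 1: (101, 5)  from 5·(20,1) + (1,0)
→ (101, 5).  Check: 101²=10201, 408·5²=10200, difference 1.

101 5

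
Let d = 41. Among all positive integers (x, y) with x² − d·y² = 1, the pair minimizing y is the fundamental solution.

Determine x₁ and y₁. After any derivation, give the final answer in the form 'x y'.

[6; 2,2,12] for √41; ℓ=3 ⇒ convergent index 5
step 0: (6, 1)  from 6·(1,0) + (0,1)
…
step 3: (397, 62)  from 12·(32,5) + (13,2)
step 4: (826, 129)  from 2·(397,62) + (32,5)
step 5: (2049, 320)  from 2·(826,129) + (397,62)
→ (2049, 320).  Check: 2049²=4198401, 41·320²=4198400, difference 1.

2049 320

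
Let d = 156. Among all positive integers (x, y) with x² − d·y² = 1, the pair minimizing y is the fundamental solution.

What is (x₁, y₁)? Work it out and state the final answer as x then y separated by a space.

d=156: √d = [12; 2,24] (ℓ=2, even), read p_1/q_1
i=0: a=12 ⇒ p=12, q=1
i=1: a=2 ⇒ p=25, q=2
→ (25, 2).  Check: 25²=625, 156·2²=624, difference 1.

25 2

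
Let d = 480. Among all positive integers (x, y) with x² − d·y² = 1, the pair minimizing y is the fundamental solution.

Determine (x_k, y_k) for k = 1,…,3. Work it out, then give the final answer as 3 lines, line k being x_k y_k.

241 11
116161 5302
55989361 2555553

d=480: √d = [21; 1,9,1,42] (ℓ=4, even), read p_3/q_3
i=0: a=21 ⇒ p=21, q=1
…
i=2: a=9 ⇒ p=219, q=10
i=3: a=1 ⇒ p=241, q=11
fundamental: x₁=241, y₁=11  (since 58081 − 480·121 = 1)
(241+11√480)^2 = 116161 + 5302√480
(241+11√480)^3 = 55989361 + 2555553√480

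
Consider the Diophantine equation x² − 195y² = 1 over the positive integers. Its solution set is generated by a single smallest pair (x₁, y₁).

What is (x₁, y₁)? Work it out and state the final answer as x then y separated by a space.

14 1

√195 → a₀=13, period (1,26); ℓ=2 even so k=1
k=0  a_k=13  p_k/q_k = 13/1
k=1  a_k=1  p_k/q_k = 14/1
(x₁, y₁) = (14, 1);  14² − 195·1² = 1 ✓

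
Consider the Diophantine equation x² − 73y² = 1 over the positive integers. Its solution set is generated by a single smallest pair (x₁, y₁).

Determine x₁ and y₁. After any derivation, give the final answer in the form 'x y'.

2281249 267000

[8; 1,1,5,5,1,1,16] for √73; ℓ=7 ⇒ convergent index 13
a_0=8:  p_0=8·1+0=8,  q_0=8·0+1=1
…
a_2=1:  p_2=1·9+8=17,  q_2=1·1+1=2
a_3=5:  p_3=5·17+9=94,  q_3=5·2+1=11
a_4=5:  p_4=5·94+17=487,  q_4=5·11+2=57
a_5=1:  p_5=1·487+94=581,  q_5=1·57+11=68
a_6=1:  p_6=1·581+487=1068,  q_6=1·68+57=125
a_7=16:  p_7=16·1068+581=17669,  q_7=16·125+68=2068
a_8=1:  p_8=1·17669+1068=18737,  q_8=1·2068+125=2193
a_9=1:  p_9=1·18737+17669=36406,  q_9=1·2193+2068=4261
a_10=5:  p_10=5·36406+18737=200767,  q_10=5·4261+2193=23498
…
a_12=1:  p_12=1·1040241+200767=1241008,  q_12=1·121751+23498=145249
a_13=1:  p_13=1·1241008+1040241=2281249,  q_13=1·145249+121751=267000
(x₁, y₁) = (2281249, 267000);  2281249² − 73·267000² = 1 ✓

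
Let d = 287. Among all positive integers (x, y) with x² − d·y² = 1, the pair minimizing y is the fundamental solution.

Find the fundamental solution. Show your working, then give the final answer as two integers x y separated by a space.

288 17

d=287: √d = [16; 1,15,1,32] (ℓ=4, even), read p_3/q_3
i=0: a=16 ⇒ p=16, q=1
i=1: a=1 ⇒ p=17, q=1
i=2: a=15 ⇒ p=271, q=16
i=3: a=1 ⇒ p=288, q=17
fundamental: x₁=288, y₁=17  (since 82944 − 287·289 = 1)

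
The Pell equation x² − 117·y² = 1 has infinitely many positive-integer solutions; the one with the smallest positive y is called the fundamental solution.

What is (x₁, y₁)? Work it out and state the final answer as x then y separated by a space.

√117 → a₀=10, period (1,4,2,4,1,20); ℓ=6 even so k=5
a_0=10:  p_0=10·1+0=10,  q_0=10·0+1=1
…
a_2=4:  p_2=4·11+10=54,  q_2=4·1+1=5
a_3=2:  p_3=2·54+11=119,  q_3=2·5+1=11
a_4=4:  p_4=4·119+54=530,  q_4=4·11+5=49
a_5=1:  p_5=1·530+119=649,  q_5=1·49+11=60
fundamental: x₁=649, y₁=60  (since 421201 − 117·3600 = 1)

649 60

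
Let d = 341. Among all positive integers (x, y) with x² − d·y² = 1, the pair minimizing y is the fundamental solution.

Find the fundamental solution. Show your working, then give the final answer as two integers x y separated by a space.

√341 = [18; 2,6,1,8,2,…,6,2,36, …], period ℓ=14 (even) → k=13
k=0  a_k=18  p_k/q_k = 18/1
k=1  a_k=2  p_k/q_k = 37/2
…
k=4  a_k=8  p_k/q_k = 2456/133
k=5  a_k=2  p_k/q_k = 5189/281
k=6  a_k=1  p_k/q_k = 7645/414
k=7  a_k=2  p_k/q_k = 20479/1109
…
k=9  a_k=2  p_k/q_k = 76727/4155
k=10  a_k=8  p_k/q_k = 641940/34763
…
k=12  a_k=6  p_k/q_k = 4953942/268271
k=13  a_k=2  p_k/q_k = 10626551/575460
(x₁, y₁) = (10626551, 575460);  10626551² − 341·575460² = 1 ✓

10626551 575460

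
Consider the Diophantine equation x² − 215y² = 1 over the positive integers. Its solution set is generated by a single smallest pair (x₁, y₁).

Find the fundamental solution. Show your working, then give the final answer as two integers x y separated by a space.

44 3

[14; 1,1,1,28] for √215; ℓ=4 ⇒ convergent index 3
a_0=14:  p_0=14·1+0=14,  q_0=14·0+1=1
a_1=1:  p_1=1·14+1=15,  q_1=1·1+0=1
a_2=1:  p_2=1·15+14=29,  q_2=1·1+1=2
a_3=1:  p_3=1·29+15=44,  q_3=1·2+1=3
fundamental: x₁=44, y₁=3  (since 1936 − 215·9 = 1)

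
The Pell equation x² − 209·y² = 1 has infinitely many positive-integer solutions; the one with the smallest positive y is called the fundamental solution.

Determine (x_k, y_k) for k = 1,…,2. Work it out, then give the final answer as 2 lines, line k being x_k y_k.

d=209: √d = [14; 2,5,3,2,3,5,2,28] (ℓ=8, even), read p_7/q_7
a_0=14:  p_0=14·1+0=14,  q_0=14·0+1=1
…
a_2=5:  p_2=5·29+14=159,  q_2=5·2+1=11
…
a_5=3:  p_5=3·1171+506=4019,  q_5=3·81+35=278
a_6=5:  p_6=5·4019+1171=21266,  q_6=5·278+81=1471
a_7=2:  p_7=2·21266+4019=46551,  q_7=2·1471+278=3220
(x₁, y₁) = (46551, 3220);  46551² − 209·3220² = 1 ✓
n=2: (46551,3220)∘(46551,3220) = (46551·46551+209·3220·3220, 46551·3220+3220·46551) = (4333991201,299788440)

46551 3220
4333991201 299788440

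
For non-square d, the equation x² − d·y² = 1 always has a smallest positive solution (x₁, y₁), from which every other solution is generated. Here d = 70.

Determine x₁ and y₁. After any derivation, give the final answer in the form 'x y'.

251 30

√70 → a₀=8, period (2,1,2,1,2,16); ℓ=6 even so k=5
i=0: a=8 ⇒ p=8, q=1
i=1: a=2 ⇒ p=17, q=2
i=2: a=1 ⇒ p=25, q=3
i=3: a=2 ⇒ p=67, q=8
i=4: a=1 ⇒ p=92, q=11
i=5: a=2 ⇒ p=251, q=30
→ (251, 30).  Check: 251²=63001, 70·30²=63000, difference 1.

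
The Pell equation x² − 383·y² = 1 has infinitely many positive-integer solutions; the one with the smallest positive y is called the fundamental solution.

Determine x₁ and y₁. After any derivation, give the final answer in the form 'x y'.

√383 → a₀=19, period (1,1,3,19,3,1,1,38); ℓ=8 even so k=7
i=0: a=19 ⇒ p=19, q=1
…
i=6: a=1 ⇒ p=10705, q=547
i=7: a=1 ⇒ p=18768, q=959
fundamental: x₁=18768, y₁=959  (since 352237824 − 383·919681 = 1)

18768 959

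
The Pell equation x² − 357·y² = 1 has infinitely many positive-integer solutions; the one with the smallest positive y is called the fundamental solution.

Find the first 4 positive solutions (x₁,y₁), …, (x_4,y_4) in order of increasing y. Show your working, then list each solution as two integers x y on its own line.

3401 180
23133601 1224360
157354750601 8328096540
1070326990454401 56647711440720

[18; 1,8,2,8,1,36] for √357; ℓ=6 ⇒ convergent index 5
k=0  a_k=18  p_k/q_k = 18/1
k=1  a_k=1  p_k/q_k = 19/1
…
k=3  a_k=2  p_k/q_k = 359/19
k=4  a_k=8  p_k/q_k = 3042/161
k=5  a_k=1  p_k/q_k = 3401/180
(x₁, y₁) = (3401, 180);  3401² − 357·180² = 1 ✓
(3401+180√357)^2 = 23133601 + 1224360√357
(3401+180√357)^3 = 157354750601 + 8328096540√357
(3401+180√357)^4 = 1070326990454401 + 56647711440720√357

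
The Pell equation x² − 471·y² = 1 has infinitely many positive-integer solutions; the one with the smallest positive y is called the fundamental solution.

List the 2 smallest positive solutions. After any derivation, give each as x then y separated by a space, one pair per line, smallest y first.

7838695 361188
122890278606049 5662485139320

d=471: √d = [21; 1,2,2,1,3,…,2,1,42] (ℓ=14, even), read p_13/q_13
a_0=21:  p_0=21·1+0=21,  q_0=21·0+1=1
a_1=1:  p_1=1·21+1=22,  q_1=1·1+0=1
…
a_3=2:  p_3=2·65+22=152,  q_3=2·3+1=7
…
a_5=3:  p_5=3·217+152=803,  q_5=3·10+7=37
a_6=4:  p_6=4·803+217=3429,  q_6=4·37+10=158
a_7=14:  p_7=14·3429+803=48809,  q_7=14·158+37=2249
…
a_10=1:  p_10=1·644804+198665=843469,  q_10=1·29711+9154=38865
a_11=2:  p_11=2·843469+644804=2331742,  q_11=2·38865+29711=107441
a_12=2:  p_12=2·2331742+843469=5506953,  q_12=2·107441+38865=253747
a_13=1:  p_13=1·5506953+2331742=7838695,  q_13=1·253747+107441=361188
→ (7838695, 361188).  Check: 7838695²=61445139303025, 471·361188²=61445139303024, difference 1.
(x_2, y_2) = (7838695·7838695 + 471·361188·361188, 7838695·361188 + 361188·7838695) = (122890278606049, 5662485139320)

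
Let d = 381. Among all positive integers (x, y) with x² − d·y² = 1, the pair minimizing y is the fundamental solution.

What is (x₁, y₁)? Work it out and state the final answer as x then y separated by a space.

1015 52

d=381: √d = [19; 1,1,12,1,1,38] (ℓ=6, even), read p_5/q_5
k=0  a_k=19  p_k/q_k = 19/1
k=1  a_k=1  p_k/q_k = 20/1
k=2  a_k=1  p_k/q_k = 39/2
k=3  a_k=12  p_k/q_k = 488/25
k=4  a_k=1  p_k/q_k = 527/27
k=5  a_k=1  p_k/q_k = 1015/52
fundamental: x₁=1015, y₁=52  (since 1030225 − 381·2704 = 1)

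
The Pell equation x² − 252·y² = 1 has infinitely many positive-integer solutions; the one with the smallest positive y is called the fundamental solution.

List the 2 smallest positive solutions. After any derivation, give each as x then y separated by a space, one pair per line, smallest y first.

√252 → a₀=15, period (1,6,1,30); ℓ=4 even so k=3
a_0=15:  p_0=15·1+0=15,  q_0=15·0+1=1
…
a_2=6:  p_2=6·16+15=111,  q_2=6·1+1=7
a_3=1:  p_3=1·111+16=127,  q_3=1·7+1=8
→ (127, 8).  Check: 127²=16129, 252·8²=16128, difference 1.
(127+8√252)^2 = 32257 + 2032√252

127 8
32257 2032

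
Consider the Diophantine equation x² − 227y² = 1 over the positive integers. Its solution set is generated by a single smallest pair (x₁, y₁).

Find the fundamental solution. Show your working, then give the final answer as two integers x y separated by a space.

226 15

√227 = [15; 15,30, …], period ℓ=2 (even) → k=1
step 0: (15, 1)  from 15·(1,0) + (0,1)
step 1: (226, 15)  from 15·(15,1) + (1,0)
fundamental: x₁=226, y₁=15  (since 51076 − 227·225 = 1)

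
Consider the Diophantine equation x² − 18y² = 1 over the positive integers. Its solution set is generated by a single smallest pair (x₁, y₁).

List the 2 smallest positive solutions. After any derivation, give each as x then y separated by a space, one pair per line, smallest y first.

17 4
577 136

d=18: √d = [4; 4,8] (ℓ=2, even), read p_1/q_1
a_0=4:  p_0=4·1+0=4,  q_0=4·0+1=1
a_1=4:  p_1=4·4+1=17,  q_1=4·1+0=4
fundamental: x₁=17, y₁=4  (since 289 − 18·16 = 1)
(17+4√18)^2 = 577 + 136√18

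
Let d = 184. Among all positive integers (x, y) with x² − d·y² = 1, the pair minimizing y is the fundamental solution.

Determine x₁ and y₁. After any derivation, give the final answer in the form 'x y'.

√184 → a₀=13, period (1,1,3,2,1,2,1,2,3,1,1,26); ℓ=12 even so k=11
k=0  a_k=13  p_k/q_k = 13/1
…
k=2  a_k=1  p_k/q_k = 27/2
k=3  a_k=3  p_k/q_k = 95/7
…
k=5  a_k=1  p_k/q_k = 312/23
k=6  a_k=2  p_k/q_k = 841/62
…
k=9  a_k=3  p_k/q_k = 10594/781
k=10  a_k=1  p_k/q_k = 13741/1013
k=11  a_k=1  p_k/q_k = 24335/1794
(x₁, y₁) = (24335, 1794);  24335² − 184·1794² = 1 ✓

24335 1794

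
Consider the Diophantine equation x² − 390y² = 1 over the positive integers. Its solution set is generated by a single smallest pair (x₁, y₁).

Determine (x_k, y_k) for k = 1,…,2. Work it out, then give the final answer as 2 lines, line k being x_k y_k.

79 4
12481 632

[19; 1,2,1,38] for √390; ℓ=4 ⇒ convergent index 3
a_0=19:  p_0=19·1+0=19,  q_0=19·0+1=1
…
a_2=2:  p_2=2·20+19=59,  q_2=2·1+1=3
a_3=1:  p_3=1·59+20=79,  q_3=1·3+1=4
fundamental: x₁=79, y₁=4  (since 6241 − 390·16 = 1)
(x_2, y_2) = (79·79 + 390·4·4, 79·4 + 4·79) = (12481, 632)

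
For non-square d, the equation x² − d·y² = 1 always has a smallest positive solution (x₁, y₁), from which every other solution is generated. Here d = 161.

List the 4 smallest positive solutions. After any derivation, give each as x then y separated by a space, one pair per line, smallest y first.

[12; 1,2,4,1,2,1,4,2,1,24] for √161; ℓ=10 ⇒ convergent index 9
i=0: a=12 ⇒ p=12, q=1
i=1: a=1 ⇒ p=13, q=1
i=2: a=2 ⇒ p=38, q=3
…
i=6: a=1 ⇒ p=774, q=61
i=7: a=4 ⇒ p=3667, q=289
i=8: a=2 ⇒ p=8108, q=639
i=9: a=1 ⇒ p=11775, q=928
(x₁, y₁) = (11775, 928);  11775² − 161·928² = 1 ✓
k=2:  x_2 = 11775·11775+161·928·928 = 277301249,  y_2 = 11775·928+928·11775 = 21854400
k=3:  x_3 = 11775·277301249+161·928·21854400 = 6530444402175,  y_3 = 11775·21854400+928·277301249 = 514671119072
k=4:  x_4 = 11775·6530444402175+161·928·514671119072 = 153791965393920001,  y_4 = 11775·514671119072+928·6530444402175 = 12120504832291200

11775 928
277301249 21854400
6530444402175 514671119072
153791965393920001 12120504832291200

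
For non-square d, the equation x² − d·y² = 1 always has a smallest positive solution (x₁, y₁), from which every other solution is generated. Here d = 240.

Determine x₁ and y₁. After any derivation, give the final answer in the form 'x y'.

31 2

d=240: √d = [15; 2,30] (ℓ=2, even), read p_1/q_1
a_0=15:  p_0=15·1+0=15,  q_0=15·0+1=1
a_1=2:  p_1=2·15+1=31,  q_1=2·1+0=2
(x₁, y₁) = (31, 2);  31² − 240·2² = 1 ✓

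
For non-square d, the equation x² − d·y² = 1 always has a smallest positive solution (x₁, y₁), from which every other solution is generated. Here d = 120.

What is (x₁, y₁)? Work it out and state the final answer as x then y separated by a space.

11 1

[10; 1,20] for √120; ℓ=2 ⇒ convergent index 1
k=0  a_k=10  p_k/q_k = 10/1
k=1  a_k=1  p_k/q_k = 11/1
(x₁, y₁) = (11, 1);  11² − 120·1² = 1 ✓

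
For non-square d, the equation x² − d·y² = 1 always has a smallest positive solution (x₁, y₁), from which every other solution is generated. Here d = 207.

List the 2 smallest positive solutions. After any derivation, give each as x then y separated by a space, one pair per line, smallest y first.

1151 80
2649601 184160

√207 → a₀=14, period (2,1,1,2,1,1,2,28); ℓ=8 even so k=7
a_0=14:  p_0=14·1+0=14,  q_0=14·0+1=1
…
a_4=2:  p_4=2·72+43=187,  q_4=2·5+3=13
a_5=1:  p_5=1·187+72=259,  q_5=1·13+5=18
a_6=1:  p_6=1·259+187=446,  q_6=1·18+13=31
a_7=2:  p_7=2·446+259=1151,  q_7=2·31+18=80
fundamental: x₁=1151, y₁=80  (since 1324801 − 207·6400 = 1)
k=2:  x_2 = 1151·1151+207·80·80 = 2649601,  y_2 = 1151·80+80·1151 = 184160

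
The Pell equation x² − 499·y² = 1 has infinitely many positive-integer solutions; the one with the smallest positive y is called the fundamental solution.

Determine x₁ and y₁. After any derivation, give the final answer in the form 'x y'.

4490 201

d=499: √d = [22; 2,1,21,1,2,44] (ℓ=6, even), read p_5/q_5
step 0: (22, 1)  from 22·(1,0) + (0,1)
…
step 2: (67, 3)  from 1·(45,2) + (22,1)
step 3: (1452, 65)  from 21·(67,3) + (45,2)
step 4: (1519, 68)  from 1·(1452,65) + (67,3)
step 5: (4490, 201)  from 2·(1519,68) + (1452,65)
fundamental: x₁=4490, y₁=201  (since 20160100 − 499·40401 = 1)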